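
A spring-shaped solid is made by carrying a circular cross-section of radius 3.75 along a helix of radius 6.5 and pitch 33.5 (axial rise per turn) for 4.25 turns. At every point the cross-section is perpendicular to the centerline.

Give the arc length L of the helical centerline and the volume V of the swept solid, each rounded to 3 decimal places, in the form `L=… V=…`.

2πR = 2π·6.5 = 40.840704
per-turn = √(40.840704² + 33.5²) = √(1667.9631 + 1122.25) = √2790.2131 = 52.822468
L = 4.25 × 52.822468 = 224.495490
V = π·3.75² × L = 44.178647 × 224.495490 = 9917.906925

L=224.495 V=9917.907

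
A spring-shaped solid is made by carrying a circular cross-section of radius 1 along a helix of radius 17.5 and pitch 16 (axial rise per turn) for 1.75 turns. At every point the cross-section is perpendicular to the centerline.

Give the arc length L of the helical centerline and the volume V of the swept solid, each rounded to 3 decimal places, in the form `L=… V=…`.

L=194.449 V=610.880

2πR = 2π·17.5 = 109.955743
per-turn = √(109.955743² + 16²) = √(12090.2654 + 256) = √12346.2654 = 111.113750
L = 1.75 × 111.113750 = 194.449062
V = π·1² × L = 3.141593 × 194.449062 = 610.879745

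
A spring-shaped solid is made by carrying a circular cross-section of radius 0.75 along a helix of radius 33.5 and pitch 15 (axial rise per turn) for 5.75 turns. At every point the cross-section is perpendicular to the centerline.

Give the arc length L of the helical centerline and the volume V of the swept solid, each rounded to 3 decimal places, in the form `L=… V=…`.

2πR = 2π·33.5 = 210.486708
per-turn = √(210.486708² + 15²) = √(44304.6542 + 225) = √44529.6542 = 211.020506
L = 5.75 × 211.020506 = 1213.367912
V = π·0.75² × L = 1.767146 × 1213.367912 = 2144.198092

L=1213.368 V=2144.198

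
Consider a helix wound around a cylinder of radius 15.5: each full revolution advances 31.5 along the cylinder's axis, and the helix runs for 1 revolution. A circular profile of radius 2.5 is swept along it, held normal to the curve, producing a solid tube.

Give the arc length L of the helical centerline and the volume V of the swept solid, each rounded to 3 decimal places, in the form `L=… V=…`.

2πR = 2π·15.5 = 97.389372
per-turn = √(97.389372² + 31.5²) = √(9484.6898 + 992.25) = √10476.9398 = 102.356924
L = 1 × 102.356924 = 102.356924
V = π·2.5² × L = 19.634954 × 102.356924 = 2009.773497

L=102.357 V=2009.773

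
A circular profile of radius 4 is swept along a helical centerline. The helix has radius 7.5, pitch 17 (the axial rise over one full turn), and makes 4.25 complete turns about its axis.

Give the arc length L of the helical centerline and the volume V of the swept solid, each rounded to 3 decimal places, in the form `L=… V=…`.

L=212.910 V=10702.034

2πR = 2π·7.5 = 47.123890
per-turn = √(47.123890² + 17²) = √(2220.6610 + 289) = √2509.6610 = 50.096517
L = 4.25 × 50.096517 = 212.910196
V = π·4² × L = 50.265482 × 212.910196 = 10702.033731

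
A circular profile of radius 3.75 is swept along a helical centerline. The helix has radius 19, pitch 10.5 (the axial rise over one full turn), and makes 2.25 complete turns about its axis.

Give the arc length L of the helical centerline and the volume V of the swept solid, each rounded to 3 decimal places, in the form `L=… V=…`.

2πR = 2π·19 = 119.380521
per-turn = √(119.380521² + 10.5²) = √(14251.7088 + 110.25) = √14361.9588 = 119.841390
L = 2.25 × 119.841390 = 269.643127
V = π·3.75² × L = 44.178647 × 269.643127 = 11912.468462

L=269.643 V=11912.468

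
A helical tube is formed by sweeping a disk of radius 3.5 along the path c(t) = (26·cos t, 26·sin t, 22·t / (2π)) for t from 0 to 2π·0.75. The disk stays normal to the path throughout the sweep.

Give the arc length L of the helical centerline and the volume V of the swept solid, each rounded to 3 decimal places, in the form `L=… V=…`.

L=123.628 V=4757.769

2πR = 2π·26 = 163.362818
per-turn = √(163.362818² + 22²) = √(26687.4103 + 484) = √27171.4103 = 164.837527
L = 0.75 × 164.837527 = 123.628145
V = π·3.5² × L = 38.484510 × 123.628145 = 4757.768592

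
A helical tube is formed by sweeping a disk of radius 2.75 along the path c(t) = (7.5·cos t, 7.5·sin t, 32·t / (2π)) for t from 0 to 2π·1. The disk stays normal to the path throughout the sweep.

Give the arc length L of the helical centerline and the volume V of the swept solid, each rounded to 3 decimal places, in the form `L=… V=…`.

L=56.962 V=1353.318

2πR = 2π·7.5 = 47.123890
per-turn = √(47.123890² + 32²) = √(2220.6610 + 1024) = √3244.6610 = 56.961926
L = 1 × 56.961926 = 56.961926
V = π·2.75² × L = 23.758294 × 56.961926 = 1353.318205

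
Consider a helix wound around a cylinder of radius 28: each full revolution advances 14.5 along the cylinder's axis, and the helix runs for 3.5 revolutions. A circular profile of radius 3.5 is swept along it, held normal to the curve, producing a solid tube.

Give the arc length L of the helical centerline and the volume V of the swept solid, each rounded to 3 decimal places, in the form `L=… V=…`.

L=617.840 V=23777.270

2πR = 2π·28 = 175.929189
per-turn = √(175.929189² + 14.5²) = √(30951.0794 + 210.25) = √31161.3294 = 176.525719
L = 3.5 × 176.525719 = 617.840016
V = π·3.5² × L = 38.484510 × 617.840016 = 23777.270272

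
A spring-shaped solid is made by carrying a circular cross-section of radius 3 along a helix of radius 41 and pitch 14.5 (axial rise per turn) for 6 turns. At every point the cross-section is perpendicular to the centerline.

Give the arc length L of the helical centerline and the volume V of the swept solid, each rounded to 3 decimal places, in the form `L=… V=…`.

L=1548.110 V=43771.782

2πR = 2π·41 = 257.610598
per-turn = √(257.610598² + 14.5²) = √(66363.2200 + 210.25) = √66573.4700 = 258.018352
L = 6 × 258.018352 = 1548.110112
V = π·3² × L = 28.274334 × 1548.110112 = 43771.782201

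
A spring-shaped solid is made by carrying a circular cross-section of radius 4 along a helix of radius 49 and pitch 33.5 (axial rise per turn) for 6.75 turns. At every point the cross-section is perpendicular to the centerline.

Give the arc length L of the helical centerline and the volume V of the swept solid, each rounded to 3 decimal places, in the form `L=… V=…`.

L=2090.430 V=105076.456

2πR = 2π·49 = 307.876080
per-turn = √(307.876080² + 33.5²) = √(94787.6807 + 1122.25) = √95909.9307 = 309.693285
L = 6.75 × 309.693285 = 2090.429673
V = π·4² × L = 50.265482 × 2090.429673 = 105076.456036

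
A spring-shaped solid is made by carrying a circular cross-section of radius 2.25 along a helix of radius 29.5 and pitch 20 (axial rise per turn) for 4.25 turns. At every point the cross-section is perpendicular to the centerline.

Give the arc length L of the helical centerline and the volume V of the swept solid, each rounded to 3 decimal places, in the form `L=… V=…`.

2πR = 2π·29.5 = 185.353967
per-turn = √(185.353967² + 20²) = √(34356.0929 + 400) = √34756.0929 = 186.429861
L = 4.25 × 186.429861 = 792.326908
V = π·2.25² × L = 15.904313 × 792.326908 = 12601.414984

L=792.327 V=12601.415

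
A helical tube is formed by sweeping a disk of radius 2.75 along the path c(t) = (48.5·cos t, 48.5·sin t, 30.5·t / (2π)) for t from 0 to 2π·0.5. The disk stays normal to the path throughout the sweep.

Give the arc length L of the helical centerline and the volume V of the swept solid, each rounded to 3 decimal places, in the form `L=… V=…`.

2πR = 2π·48.5 = 304.734487
per-turn = √(304.734487² + 30.5²) = √(92863.1078 + 930.25) = √93793.3578 = 306.257013
L = 0.5 × 306.257013 = 153.128506
V = π·2.75² × L = 23.758294 × 153.128506 = 3638.072141

L=153.129 V=3638.072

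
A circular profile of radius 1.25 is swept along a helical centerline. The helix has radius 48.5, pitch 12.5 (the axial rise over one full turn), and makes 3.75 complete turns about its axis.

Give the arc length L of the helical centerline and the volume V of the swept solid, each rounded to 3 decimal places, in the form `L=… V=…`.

2πR = 2π·48.5 = 304.734487
per-turn = √(304.734487² + 12.5²) = √(92863.1078 + 156.25) = √93019.3578 = 304.990750
L = 3.75 × 304.990750 = 1143.715314
V = π·1.25² × L = 4.908739 × 1143.715314 = 5614.199419

L=1143.715 V=5614.199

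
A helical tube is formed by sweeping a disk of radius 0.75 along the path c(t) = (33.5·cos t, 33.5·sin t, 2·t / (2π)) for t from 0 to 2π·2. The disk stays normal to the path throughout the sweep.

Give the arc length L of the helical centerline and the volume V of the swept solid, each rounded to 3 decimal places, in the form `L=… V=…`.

L=420.992 V=743.955

2πR = 2π·33.5 = 210.486708
per-turn = √(210.486708² + 2²) = √(44304.6542 + 4) = √44308.6542 = 210.496209
L = 2 × 210.496209 = 420.992419
V = π·0.75² × L = 1.767146 × 420.992419 = 743.955013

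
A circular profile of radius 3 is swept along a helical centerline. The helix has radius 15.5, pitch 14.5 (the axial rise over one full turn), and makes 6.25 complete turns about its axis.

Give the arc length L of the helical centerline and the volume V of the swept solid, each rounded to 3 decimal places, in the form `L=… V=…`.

2πR = 2π·15.5 = 97.389372
per-turn = √(97.389372² + 14.5²) = √(9484.6898 + 210.25) = √9694.9398 = 98.462886
L = 6.25 × 98.462886 = 615.393035
V = π·3² × L = 28.274334 × 615.393035 = 17399.828130

L=615.393 V=17399.828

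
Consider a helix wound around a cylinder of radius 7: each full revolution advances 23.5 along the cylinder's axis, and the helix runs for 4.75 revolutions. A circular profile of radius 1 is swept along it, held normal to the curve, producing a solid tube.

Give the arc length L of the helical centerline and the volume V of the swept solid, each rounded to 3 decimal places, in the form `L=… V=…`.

2πR = 2π·7 = 43.982297
per-turn = √(43.982297² + 23.5²) = √(1934.4425 + 552.25) = √2486.6925 = 49.866747
L = 4.75 × 49.866747 = 236.867049
V = π·1² × L = 3.141593 × 236.867049 = 744.139780

L=236.867 V=744.140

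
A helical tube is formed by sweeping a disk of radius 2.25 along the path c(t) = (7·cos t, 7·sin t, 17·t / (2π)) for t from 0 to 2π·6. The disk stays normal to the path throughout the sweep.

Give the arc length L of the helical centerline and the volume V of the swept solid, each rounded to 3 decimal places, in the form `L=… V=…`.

2πR = 2π·7 = 43.982297
per-turn = √(43.982297² + 17²) = √(1934.4425 + 289) = √2223.4425 = 47.153393
L = 6 × 47.153393 = 282.920357
V = π·2.25² × L = 15.904313 × 282.920357 = 4499.653865

L=282.920 V=4499.654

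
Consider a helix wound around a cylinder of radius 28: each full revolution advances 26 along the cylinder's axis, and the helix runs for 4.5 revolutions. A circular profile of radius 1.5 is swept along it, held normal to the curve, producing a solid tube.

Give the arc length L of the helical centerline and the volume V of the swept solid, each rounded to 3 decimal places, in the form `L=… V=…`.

2πR = 2π·28 = 175.929189
per-turn = √(175.929189² + 26²) = √(30951.0794 + 676) = √31627.0794 = 177.840039
L = 4.5 × 177.840039 = 800.280175
V = π·1.5² × L = 7.068583 × 800.280175 = 5656.847214

L=800.280 V=5656.847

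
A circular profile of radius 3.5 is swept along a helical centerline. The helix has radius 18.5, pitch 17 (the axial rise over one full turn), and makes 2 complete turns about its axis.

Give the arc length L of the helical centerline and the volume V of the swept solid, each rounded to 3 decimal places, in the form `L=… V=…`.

2πR = 2π·18.5 = 116.238928
per-turn = √(116.238928² + 17²) = √(13511.4884 + 289) = √13800.4884 = 117.475480
L = 2 × 117.475480 = 234.950960
V = π·3.5² × L = 38.484510 × 234.950960 = 9041.972579

L=234.951 V=9041.973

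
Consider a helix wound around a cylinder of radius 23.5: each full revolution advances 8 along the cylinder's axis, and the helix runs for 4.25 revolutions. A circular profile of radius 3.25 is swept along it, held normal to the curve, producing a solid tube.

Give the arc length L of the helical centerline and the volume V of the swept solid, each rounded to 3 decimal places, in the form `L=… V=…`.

2πR = 2π·23.5 = 147.654855
per-turn = √(147.654855² + 8²) = √(21801.9561 + 64) = √21865.9561 = 147.871418
L = 4.25 × 147.871418 = 628.453524
V = π·3.25² × L = 33.183072 × 628.453524 = 20854.018806

L=628.454 V=20854.019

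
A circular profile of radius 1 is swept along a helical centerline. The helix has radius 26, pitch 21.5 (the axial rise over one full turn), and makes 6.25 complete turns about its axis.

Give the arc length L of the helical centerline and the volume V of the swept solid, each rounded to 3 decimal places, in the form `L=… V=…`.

L=1029.822 V=3235.282

2πR = 2π·26 = 163.362818
per-turn = √(163.362818² + 21.5²) = √(26687.4103 + 462.25) = √27149.6603 = 164.771540
L = 6.25 × 164.771540 = 1029.822123
V = π·1² × L = 3.141593 × 1029.822123 = 3235.281617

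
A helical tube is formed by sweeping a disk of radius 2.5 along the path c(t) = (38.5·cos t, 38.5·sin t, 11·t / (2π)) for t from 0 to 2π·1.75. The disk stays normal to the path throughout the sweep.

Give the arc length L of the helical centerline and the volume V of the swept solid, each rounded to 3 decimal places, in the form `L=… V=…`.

L=423.767 V=8320.647

2πR = 2π·38.5 = 241.902634
per-turn = √(241.902634² + 11²) = √(58516.8845 + 121) = √58637.8845 = 242.152606
L = 1.75 × 242.152606 = 423.767060
V = π·2.5² × L = 19.634954 × 423.767060 = 8320.646769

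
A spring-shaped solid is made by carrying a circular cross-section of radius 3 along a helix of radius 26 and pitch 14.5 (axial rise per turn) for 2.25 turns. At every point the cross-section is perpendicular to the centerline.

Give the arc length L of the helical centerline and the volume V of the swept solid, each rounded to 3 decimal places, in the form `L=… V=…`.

L=369.011 V=10433.551

2πR = 2π·26 = 163.362818
per-turn = √(163.362818² + 14.5²) = √(26687.4103 + 210.25) = √26897.6603 = 164.005062
L = 2.25 × 164.005062 = 369.011389
V = π·3² × L = 28.274334 × 369.011389 = 10433.551221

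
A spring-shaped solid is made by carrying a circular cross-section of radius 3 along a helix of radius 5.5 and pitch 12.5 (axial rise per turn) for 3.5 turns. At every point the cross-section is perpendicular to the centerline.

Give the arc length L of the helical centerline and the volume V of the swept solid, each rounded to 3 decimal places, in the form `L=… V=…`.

2πR = 2π·5.5 = 34.557519
per-turn = √(34.557519² + 12.5²) = √(1194.2221 + 156.25) = √1350.4721 = 36.748770
L = 3.5 × 36.748770 = 128.620697
V = π·3² × L = 28.274334 × 128.620697 = 3636.664523

L=128.621 V=3636.665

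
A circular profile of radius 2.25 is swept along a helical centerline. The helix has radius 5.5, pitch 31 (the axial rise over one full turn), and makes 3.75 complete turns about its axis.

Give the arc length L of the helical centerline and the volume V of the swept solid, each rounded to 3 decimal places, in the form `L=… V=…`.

2πR = 2π·5.5 = 34.557519
per-turn = √(34.557519² + 31²) = √(1194.2221 + 961) = √2155.2221 = 46.424370
L = 3.75 × 46.424370 = 174.091388
V = π·2.25² × L = 15.904313 × 174.091388 = 2768.803886

L=174.091 V=2768.804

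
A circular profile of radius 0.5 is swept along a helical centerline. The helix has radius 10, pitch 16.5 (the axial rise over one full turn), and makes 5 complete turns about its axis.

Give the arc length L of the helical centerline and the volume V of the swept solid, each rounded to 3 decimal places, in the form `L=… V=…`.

L=324.811 V=255.106

2πR = 2π·10 = 62.831853
per-turn = √(62.831853² + 16.5²) = √(3947.8418 + 272.25) = √4220.0918 = 64.962233
L = 5 × 64.962233 = 324.811167
V = π·0.5² × L = 0.785398 × 324.811167 = 255.106094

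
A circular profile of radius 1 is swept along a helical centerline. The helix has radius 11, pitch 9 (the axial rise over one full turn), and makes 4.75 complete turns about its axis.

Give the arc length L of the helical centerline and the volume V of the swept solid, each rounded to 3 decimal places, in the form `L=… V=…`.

2πR = 2π·11 = 69.115038
per-turn = √(69.115038² + 9²) = √(4776.8885 + 81) = √4857.8885 = 69.698555
L = 4.75 × 69.698555 = 331.068135
V = π·1² × L = 3.141593 × 331.068135 = 1040.081221

L=331.068 V=1040.081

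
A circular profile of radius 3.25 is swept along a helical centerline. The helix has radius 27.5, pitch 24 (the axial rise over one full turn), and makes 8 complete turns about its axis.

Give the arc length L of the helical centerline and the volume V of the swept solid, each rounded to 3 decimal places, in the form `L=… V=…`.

2πR = 2π·27.5 = 172.787596
per-turn = √(172.787596² + 24²) = √(29855.5533 + 576) = √30431.5533 = 174.446420
L = 8 × 174.446420 = 1395.571357
V = π·3.25² × L = 33.183072 × 1395.571357 = 46309.345379

L=1395.571 V=46309.345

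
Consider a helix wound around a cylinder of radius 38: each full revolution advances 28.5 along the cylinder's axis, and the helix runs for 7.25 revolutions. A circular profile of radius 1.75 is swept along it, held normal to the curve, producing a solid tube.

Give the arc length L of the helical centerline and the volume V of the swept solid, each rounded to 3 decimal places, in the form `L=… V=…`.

L=1743.306 V=16772.569

2πR = 2π·38 = 238.761042
per-turn = √(238.761042² + 28.5²) = √(57006.8350 + 812.25) = √57819.0850 = 240.455994
L = 7.25 × 240.455994 = 1743.305956
V = π·1.75² × L = 9.621128 × 1743.305956 = 16772.568877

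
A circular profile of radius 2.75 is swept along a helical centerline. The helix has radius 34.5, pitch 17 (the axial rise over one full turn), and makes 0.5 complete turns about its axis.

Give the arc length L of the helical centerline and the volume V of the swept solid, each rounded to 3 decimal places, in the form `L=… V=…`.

L=108.718 V=2582.948

2πR = 2π·34.5 = 216.769893
per-turn = √(216.769893² + 17²) = √(46989.1866 + 289) = √47278.1866 = 217.435477
L = 0.5 × 217.435477 = 108.717738
V = π·2.75² × L = 23.758294 × 108.717738 = 2582.948040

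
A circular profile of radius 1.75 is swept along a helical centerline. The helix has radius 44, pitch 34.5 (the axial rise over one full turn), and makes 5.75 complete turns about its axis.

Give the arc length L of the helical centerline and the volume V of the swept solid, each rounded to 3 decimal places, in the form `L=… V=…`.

2πR = 2π·44 = 276.460154
per-turn = √(276.460154² + 34.5²) = √(76430.2165 + 1190.25) = √77620.4665 = 278.604498
L = 5.75 × 278.604498 = 1601.975865
V = π·1.75² × L = 9.621128 × 1601.975865 = 15412.814055

L=1601.976 V=15412.814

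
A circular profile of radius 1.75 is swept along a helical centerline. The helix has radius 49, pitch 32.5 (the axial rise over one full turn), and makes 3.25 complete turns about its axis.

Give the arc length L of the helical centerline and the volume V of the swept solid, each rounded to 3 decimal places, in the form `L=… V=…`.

2πR = 2π·49 = 307.876080
per-turn = √(307.876080² + 32.5²) = √(94787.6807 + 1056.25) = √95843.9307 = 309.586709
L = 3.25 × 309.586709 = 1006.156806
V = π·1.75² × L = 9.621128 × 1006.156806 = 9680.362914

L=1006.157 V=9680.363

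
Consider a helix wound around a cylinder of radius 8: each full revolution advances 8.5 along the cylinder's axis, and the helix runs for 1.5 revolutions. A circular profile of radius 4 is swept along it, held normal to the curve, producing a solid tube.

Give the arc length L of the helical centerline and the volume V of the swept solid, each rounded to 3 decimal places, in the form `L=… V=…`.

2πR = 2π·8 = 50.265482
per-turn = √(50.265482² + 8.5²) = √(2526.6187 + 72.25) = √2598.8687 = 50.979101
L = 1.5 × 50.979101 = 76.468651
V = π·4² × L = 50.265482 × 76.468651 = 3843.733652

L=76.469 V=3843.734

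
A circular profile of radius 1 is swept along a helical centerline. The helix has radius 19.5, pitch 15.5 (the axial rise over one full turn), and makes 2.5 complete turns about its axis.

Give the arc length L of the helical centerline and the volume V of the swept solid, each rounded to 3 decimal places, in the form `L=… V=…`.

2πR = 2π·19.5 = 122.522113
per-turn = √(122.522113² + 15.5²) = √(15011.6683 + 240.25) = √15251.9183 = 123.498657
L = 2.5 × 123.498657 = 308.746643
V = π·1² × L = 3.141593 × 308.746643 = 969.956184

L=308.747 V=969.956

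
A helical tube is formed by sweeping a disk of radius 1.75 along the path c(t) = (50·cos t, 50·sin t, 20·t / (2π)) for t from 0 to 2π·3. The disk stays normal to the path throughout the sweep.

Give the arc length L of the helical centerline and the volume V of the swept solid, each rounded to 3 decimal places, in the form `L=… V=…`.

2πR = 2π·50 = 314.159265
per-turn = √(314.159265² + 20²) = √(98696.0440 + 400) = √99096.0440 = 314.795241
L = 3 × 314.795241 = 944.385724
V = π·1.75² × L = 9.621128 × 944.385724 = 9086.055463

L=944.386 V=9086.055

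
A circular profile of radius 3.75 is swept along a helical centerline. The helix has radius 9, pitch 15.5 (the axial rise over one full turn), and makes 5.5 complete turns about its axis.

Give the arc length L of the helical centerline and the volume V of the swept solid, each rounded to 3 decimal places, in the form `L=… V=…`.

2πR = 2π·9 = 56.548668
per-turn = √(56.548668² + 15.5²) = √(3197.7518 + 240.25) = √3438.0018 = 58.634476
L = 5.5 × 58.634476 = 322.489620
V = π·3.75² × L = 44.178647 × 322.489620 = 14247.154999

L=322.490 V=14247.155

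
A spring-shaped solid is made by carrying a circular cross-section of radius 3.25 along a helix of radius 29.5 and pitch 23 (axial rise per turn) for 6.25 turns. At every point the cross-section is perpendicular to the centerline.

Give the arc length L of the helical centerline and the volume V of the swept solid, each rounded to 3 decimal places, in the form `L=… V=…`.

L=1167.347 V=38736.159

2πR = 2π·29.5 = 185.353967
per-turn = √(185.353967² + 23²) = √(34356.0929 + 529) = √34885.0929 = 186.775515
L = 6.25 × 186.775515 = 1167.346967
V = π·3.25² × L = 33.183072 × 1167.346967 = 38736.158938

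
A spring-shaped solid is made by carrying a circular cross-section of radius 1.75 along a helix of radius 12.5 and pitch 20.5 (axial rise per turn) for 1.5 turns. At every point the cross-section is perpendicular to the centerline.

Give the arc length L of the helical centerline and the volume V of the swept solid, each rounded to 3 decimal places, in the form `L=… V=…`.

L=121.757 V=1171.437

2πR = 2π·12.5 = 78.539816
per-turn = √(78.539816² + 20.5²) = √(6168.5028 + 420.25) = √6588.7528 = 81.171132
L = 1.5 × 81.171132 = 121.756699
V = π·1.75² × L = 9.621128 × 121.756699 = 1171.436723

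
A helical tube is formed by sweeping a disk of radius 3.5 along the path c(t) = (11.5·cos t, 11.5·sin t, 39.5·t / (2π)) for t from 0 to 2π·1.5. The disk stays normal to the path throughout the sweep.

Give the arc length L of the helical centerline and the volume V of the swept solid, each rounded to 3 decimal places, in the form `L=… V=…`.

2πR = 2π·11.5 = 72.256631
per-turn = √(72.256631² + 39.5²) = √(5221.0207 + 1560.25) = √6781.2707 = 82.348471
L = 1.5 × 82.348471 = 123.522707
V = π·3.5² × L = 38.484510 × 123.522707 = 4753.710853

L=123.523 V=4753.711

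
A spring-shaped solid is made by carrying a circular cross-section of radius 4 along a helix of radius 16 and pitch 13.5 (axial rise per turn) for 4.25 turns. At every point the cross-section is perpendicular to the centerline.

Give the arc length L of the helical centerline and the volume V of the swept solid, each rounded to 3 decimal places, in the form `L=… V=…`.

2πR = 2π·16 = 100.530965
per-turn = √(100.530965² + 13.5²) = √(10106.4749 + 182.25) = √10288.7249 = 101.433352
L = 4.25 × 101.433352 = 431.091746
V = π·4² × L = 50.265482 × 431.091746 = 21669.034605

L=431.092 V=21669.035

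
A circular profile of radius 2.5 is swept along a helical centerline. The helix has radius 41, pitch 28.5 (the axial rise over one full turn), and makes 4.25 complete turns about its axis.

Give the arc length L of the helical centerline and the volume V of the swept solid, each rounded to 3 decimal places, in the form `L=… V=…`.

L=1101.525 V=21628.389

2πR = 2π·41 = 257.610598
per-turn = √(257.610598² + 28.5²) = √(66363.2200 + 812.25) = √67175.4700 = 259.182310
L = 4.25 × 259.182310 = 1101.524819
V = π·2.5² × L = 19.634954 × 1101.524819 = 21628.389243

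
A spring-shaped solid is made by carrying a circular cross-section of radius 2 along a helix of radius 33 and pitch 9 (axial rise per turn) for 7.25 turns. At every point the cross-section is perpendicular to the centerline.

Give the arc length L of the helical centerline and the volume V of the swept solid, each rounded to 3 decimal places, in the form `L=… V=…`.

2πR = 2π·33 = 207.345115
per-turn = √(207.345115² + 9²) = √(42991.9968 + 81) = √43072.9968 = 207.540350
L = 7.25 × 207.540350 = 1504.667536
V = π·2² × L = 12.566371 × 1504.667536 = 18908.209904

L=1504.668 V=18908.210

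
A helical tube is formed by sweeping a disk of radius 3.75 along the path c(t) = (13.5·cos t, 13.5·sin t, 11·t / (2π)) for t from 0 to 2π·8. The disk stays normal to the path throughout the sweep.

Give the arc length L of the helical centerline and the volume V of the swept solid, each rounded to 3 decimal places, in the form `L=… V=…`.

2πR = 2π·13.5 = 84.823002
per-turn = √(84.823002² + 11²) = √(7194.9416 + 121) = √7315.9416 = 85.533278
L = 8 × 85.533278 = 684.266222
V = π·3.75² × L = 44.178647 × 684.266222 = 30229.955676

L=684.266 V=30229.956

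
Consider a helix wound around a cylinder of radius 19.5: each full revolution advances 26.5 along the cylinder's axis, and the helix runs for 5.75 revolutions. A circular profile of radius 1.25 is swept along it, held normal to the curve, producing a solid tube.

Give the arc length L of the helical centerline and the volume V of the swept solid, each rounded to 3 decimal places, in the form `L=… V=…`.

L=720.792 V=3538.181

2πR = 2π·19.5 = 122.522113
per-turn = √(122.522113² + 26.5²) = √(15011.6683 + 702.25) = √15713.9183 = 125.355169
L = 5.75 × 125.355169 = 720.792219
V = π·1.25² × L = 4.908739 × 720.792219 = 3538.180533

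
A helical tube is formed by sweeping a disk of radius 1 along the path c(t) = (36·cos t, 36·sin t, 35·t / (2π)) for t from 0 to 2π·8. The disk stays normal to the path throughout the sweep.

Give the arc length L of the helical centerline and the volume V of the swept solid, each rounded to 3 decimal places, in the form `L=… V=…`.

2πR = 2π·36 = 226.194671
per-turn = √(226.194671² + 35²) = √(51164.0292 + 1225) = √52389.0292 = 228.886499
L = 8 × 228.886499 = 1831.091988
V = π·1² × L = 3.141593 × 1831.091988 = 5752.545139

L=1831.092 V=5752.545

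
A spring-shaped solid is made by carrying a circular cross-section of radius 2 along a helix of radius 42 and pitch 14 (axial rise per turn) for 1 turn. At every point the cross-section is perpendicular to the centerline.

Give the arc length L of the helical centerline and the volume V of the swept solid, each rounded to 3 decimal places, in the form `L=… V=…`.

L=264.265 V=3320.850

2πR = 2π·42 = 263.893783
per-turn = √(263.893783² + 14²) = √(69639.9287 + 196) = √69835.9287 = 264.264884
L = 1 × 264.264884 = 264.264884
V = π·2² × L = 12.566371 × 264.264884 = 3320.850466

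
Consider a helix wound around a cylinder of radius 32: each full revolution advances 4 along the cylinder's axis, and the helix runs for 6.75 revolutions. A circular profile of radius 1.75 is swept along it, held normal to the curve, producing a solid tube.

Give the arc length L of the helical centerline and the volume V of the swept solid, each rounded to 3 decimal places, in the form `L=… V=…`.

2πR = 2π·32 = 201.061930
per-turn = √(201.061930² + 4²) = √(40425.8996 + 16) = √40441.8996 = 201.101715
L = 6.75 × 201.101715 = 1357.436574
V = π·1.75² × L = 9.621128 × 1357.436574 = 13060.070351

L=1357.437 V=13060.070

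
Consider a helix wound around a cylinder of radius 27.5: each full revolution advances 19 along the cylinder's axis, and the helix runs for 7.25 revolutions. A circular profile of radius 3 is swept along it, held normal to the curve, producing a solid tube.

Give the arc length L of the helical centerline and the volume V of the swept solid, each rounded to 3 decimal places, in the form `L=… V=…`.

L=1260.261 V=35633.038

2πR = 2π·27.5 = 172.787596
per-turn = √(172.787596² + 19²) = √(29855.5533 + 361) = √30216.5533 = 173.829092
L = 7.25 × 173.829092 = 1260.260919
V = π·3² × L = 28.274334 × 1260.260919 = 35633.037998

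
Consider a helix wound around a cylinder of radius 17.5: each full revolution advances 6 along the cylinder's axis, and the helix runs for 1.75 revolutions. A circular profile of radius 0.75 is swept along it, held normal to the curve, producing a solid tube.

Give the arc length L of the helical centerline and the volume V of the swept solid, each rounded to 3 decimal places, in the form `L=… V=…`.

2πR = 2π·17.5 = 109.955743
per-turn = √(109.955743² + 6²) = √(12090.2654 + 36) = √12126.2654 = 110.119323
L = 1.75 × 110.119323 = 192.708816
V = π·0.75² × L = 1.767146 × 192.708816 = 340.544588

L=192.709 V=340.545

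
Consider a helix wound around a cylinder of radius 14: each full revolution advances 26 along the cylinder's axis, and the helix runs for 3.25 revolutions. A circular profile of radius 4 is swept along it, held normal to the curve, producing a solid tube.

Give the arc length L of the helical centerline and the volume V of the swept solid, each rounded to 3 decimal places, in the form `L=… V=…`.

L=298.111 V=14984.716

2πR = 2π·14 = 87.964594
per-turn = √(87.964594² + 26²) = √(7737.7699 + 676) = √8413.7699 = 91.726604
L = 3.25 × 91.726604 = 298.111462
V = π·4² × L = 50.265482 × 298.111462 = 14984.716486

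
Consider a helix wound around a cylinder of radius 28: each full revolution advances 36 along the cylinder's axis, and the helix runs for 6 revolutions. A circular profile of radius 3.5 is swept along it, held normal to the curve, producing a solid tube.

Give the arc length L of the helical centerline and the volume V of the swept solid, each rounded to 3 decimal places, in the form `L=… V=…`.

2πR = 2π·28 = 175.929189
per-turn = √(175.929189² + 36²) = √(30951.0794 + 1296) = √32247.0794 = 179.574718
L = 6 × 179.574718 = 1077.448309
V = π·3.5² × L = 38.484510 × 1077.448309 = 41465.070227

L=1077.448 V=41465.070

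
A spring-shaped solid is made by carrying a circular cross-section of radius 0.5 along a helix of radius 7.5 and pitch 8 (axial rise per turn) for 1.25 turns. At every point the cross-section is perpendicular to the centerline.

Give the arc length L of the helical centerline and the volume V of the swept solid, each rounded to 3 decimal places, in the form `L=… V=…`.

2πR = 2π·7.5 = 47.123890
per-turn = √(47.123890² + 8²) = √(2220.6610 + 64) = √2284.6610 = 47.798127
L = 1.25 × 47.798127 = 59.747659
V = π·0.5² × L = 0.785398 × 59.747659 = 46.925702

L=59.748 V=46.926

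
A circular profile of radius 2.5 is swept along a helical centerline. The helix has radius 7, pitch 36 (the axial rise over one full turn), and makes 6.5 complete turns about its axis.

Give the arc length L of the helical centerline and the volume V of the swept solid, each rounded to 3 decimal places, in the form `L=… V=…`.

L=369.440 V=7253.945

2πR = 2π·7 = 43.982297
per-turn = √(43.982297² + 36²) = √(1934.4425 + 1296) = √3230.4425 = 56.836981
L = 6.5 × 56.836981 = 369.440380
V = π·2.5² × L = 19.634954 × 369.440380 = 7253.944890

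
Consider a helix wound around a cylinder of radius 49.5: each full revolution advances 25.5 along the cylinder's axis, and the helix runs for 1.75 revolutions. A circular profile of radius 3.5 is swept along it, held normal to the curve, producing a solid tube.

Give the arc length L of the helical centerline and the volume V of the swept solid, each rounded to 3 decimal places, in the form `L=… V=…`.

L=546.107 V=21016.670

2πR = 2π·49.5 = 311.017673
per-turn = √(311.017673² + 25.5²) = √(96731.9927 + 650.25) = √97382.2427 = 312.061280
L = 1.75 × 312.061280 = 546.107241
V = π·3.5² × L = 38.484510 × 546.107241 = 21016.669570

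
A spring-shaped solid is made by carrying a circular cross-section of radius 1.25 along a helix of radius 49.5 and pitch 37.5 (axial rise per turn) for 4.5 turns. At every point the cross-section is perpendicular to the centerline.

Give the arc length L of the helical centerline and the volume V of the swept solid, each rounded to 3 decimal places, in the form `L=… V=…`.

L=1409.716 V=6919.928

2πR = 2π·49.5 = 311.017673
per-turn = √(311.017673² + 37.5²) = √(96731.9927 + 1406.25) = √98138.2427 = 313.270239
L = 4.5 × 313.270239 = 1409.716076
V = π·1.25² × L = 4.908739 × 1409.716076 = 6919.927607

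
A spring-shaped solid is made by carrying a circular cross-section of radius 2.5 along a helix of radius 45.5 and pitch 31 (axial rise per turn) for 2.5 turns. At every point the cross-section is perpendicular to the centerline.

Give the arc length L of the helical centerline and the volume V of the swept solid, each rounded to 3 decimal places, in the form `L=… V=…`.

L=718.902 V=14115.606

2πR = 2π·45.5 = 285.884931
per-turn = √(285.884931² + 31²) = √(81730.1940 + 961) = √82691.1940 = 287.560766
L = 2.5 × 287.560766 = 718.901915
V = π·2.5² × L = 19.634954 × 718.901915 = 14115.606084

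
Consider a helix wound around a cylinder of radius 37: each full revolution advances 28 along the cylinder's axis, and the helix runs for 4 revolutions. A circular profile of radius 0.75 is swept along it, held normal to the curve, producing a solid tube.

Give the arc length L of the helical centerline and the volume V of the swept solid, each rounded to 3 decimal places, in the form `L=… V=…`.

L=936.632 V=1655.165

2πR = 2π·37 = 232.477856
per-turn = √(232.477856² + 28²) = √(54045.9537 + 784) = √54829.9537 = 234.157967
L = 4 × 234.157967 = 936.631870
V = π·0.75² × L = 1.767146 × 936.631870 = 1655.165138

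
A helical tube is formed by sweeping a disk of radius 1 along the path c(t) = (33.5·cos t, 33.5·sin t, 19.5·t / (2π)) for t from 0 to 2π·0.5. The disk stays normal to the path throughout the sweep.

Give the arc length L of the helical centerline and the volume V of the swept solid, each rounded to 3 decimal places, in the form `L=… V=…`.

L=105.694 V=332.048

2πR = 2π·33.5 = 210.486708
per-turn = √(210.486708² + 19.5²) = √(44304.6542 + 380.25) = √44684.9042 = 211.388042
L = 0.5 × 211.388042 = 105.694021
V = π·1² × L = 3.141593 × 105.694021 = 332.047559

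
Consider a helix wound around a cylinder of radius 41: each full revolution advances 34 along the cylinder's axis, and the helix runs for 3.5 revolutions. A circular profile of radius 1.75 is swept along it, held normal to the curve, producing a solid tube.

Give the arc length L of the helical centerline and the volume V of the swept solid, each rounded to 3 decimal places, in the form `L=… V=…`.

2πR = 2π·41 = 257.610598
per-turn = √(257.610598² + 34²) = √(66363.2200 + 1156) = √67519.2200 = 259.844607
L = 3.5 × 259.844607 = 909.456126
V = π·1.75² × L = 9.621128 × 909.456126 = 8749.993344

L=909.456 V=8749.993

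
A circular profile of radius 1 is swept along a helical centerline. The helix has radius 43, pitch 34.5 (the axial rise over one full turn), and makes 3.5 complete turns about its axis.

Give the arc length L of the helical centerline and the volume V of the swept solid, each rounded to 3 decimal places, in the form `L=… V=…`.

L=953.298 V=2994.873

2πR = 2π·43 = 270.176968
per-turn = √(270.176968² + 34.5²) = √(72995.5942 + 1190.25) = √74185.8442 = 272.370784
L = 3.5 × 272.370784 = 953.297745
V = π·1² × L = 3.141593 × 953.297745 = 2994.873193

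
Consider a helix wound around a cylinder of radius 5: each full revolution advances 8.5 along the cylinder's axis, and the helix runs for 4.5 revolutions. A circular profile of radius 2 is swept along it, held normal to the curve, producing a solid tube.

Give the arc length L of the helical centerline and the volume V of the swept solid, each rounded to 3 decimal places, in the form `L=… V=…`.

2πR = 2π·5 = 31.415927
per-turn = √(31.415927² + 8.5²) = √(986.9604 + 72.25) = √1059.2104 = 32.545513
L = 4.5 × 32.545513 = 146.454810
V = π·2² × L = 12.566371 × 146.454810 = 1840.405422

L=146.455 V=1840.405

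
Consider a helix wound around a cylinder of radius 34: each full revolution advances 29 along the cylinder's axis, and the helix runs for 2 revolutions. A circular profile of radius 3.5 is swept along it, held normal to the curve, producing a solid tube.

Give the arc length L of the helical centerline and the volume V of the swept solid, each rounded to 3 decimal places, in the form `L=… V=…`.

2πR = 2π·34 = 213.628300
per-turn = √(213.628300² + 29²) = √(45637.0508 + 841) = √46478.0508 = 215.587687
L = 2 × 215.587687 = 431.175374
V = π·3.5² × L = 38.484510 × 431.175374 = 16593.572989

L=431.175 V=16593.573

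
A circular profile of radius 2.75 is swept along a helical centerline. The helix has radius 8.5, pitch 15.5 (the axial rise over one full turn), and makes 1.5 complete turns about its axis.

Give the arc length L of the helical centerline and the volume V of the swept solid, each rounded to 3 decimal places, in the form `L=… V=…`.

L=83.416 V=1981.828

2πR = 2π·8.5 = 53.407075
per-turn = √(53.407075² + 15.5²) = √(2852.3157 + 240.25) = √3092.5657 = 55.610841
L = 1.5 × 55.610841 = 83.416262
V = π·2.75² × L = 23.758294 × 83.416262 = 1981.828113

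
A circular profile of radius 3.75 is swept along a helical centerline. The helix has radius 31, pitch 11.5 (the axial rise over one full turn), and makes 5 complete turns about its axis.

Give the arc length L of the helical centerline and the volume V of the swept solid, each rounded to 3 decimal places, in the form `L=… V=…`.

L=975.590 V=43100.232

2πR = 2π·31 = 194.778745
per-turn = √(194.778745² + 11.5²) = √(37938.7593 + 132.25) = √38071.0093 = 195.117937
L = 5 × 195.117937 = 975.589685
V = π·3.75² × L = 44.178647 × 975.589685 = 43100.231997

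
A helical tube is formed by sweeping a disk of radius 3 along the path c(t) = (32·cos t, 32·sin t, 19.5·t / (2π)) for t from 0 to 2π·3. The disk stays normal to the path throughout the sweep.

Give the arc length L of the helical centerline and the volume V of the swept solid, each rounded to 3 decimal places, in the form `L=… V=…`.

L=606.016 V=17134.698

2πR = 2π·32 = 201.061930
per-turn = √(201.061930² + 19.5²) = √(40425.8996 + 380.25) = √40806.1496 = 202.005321
L = 3 × 202.005321 = 606.015962
V = π·3² × L = 28.274334 × 606.015962 = 17134.697658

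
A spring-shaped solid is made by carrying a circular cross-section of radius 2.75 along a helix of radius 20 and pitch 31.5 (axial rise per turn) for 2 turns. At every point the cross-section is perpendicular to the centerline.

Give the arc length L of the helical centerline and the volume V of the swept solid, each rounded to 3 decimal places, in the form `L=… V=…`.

2πR = 2π·20 = 125.663706
per-turn = √(125.663706² + 31.5²) = √(15791.3670 + 992.25) = √16783.6170 = 129.551600
L = 2 × 129.551600 = 259.103200
V = π·2.75² × L = 23.758294 × 259.103200 = 6155.850113

L=259.103 V=6155.850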